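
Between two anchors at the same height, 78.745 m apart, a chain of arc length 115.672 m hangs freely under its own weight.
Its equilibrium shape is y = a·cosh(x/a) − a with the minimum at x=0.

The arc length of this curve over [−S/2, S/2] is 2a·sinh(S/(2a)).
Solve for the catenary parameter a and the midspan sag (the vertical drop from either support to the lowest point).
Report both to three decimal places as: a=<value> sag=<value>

seed: a₀ = √(S³/(24(L−S))) = √(78.745³/(24·36.927)) = 23.472365
iter 1: u=1.677398  f(a)=+5.557e+00  f'(a)=-4.125e+00  a ← 23.472365 − (+5.557e+00/-4.125e+00) = 24.819360
iter 2: u=1.586362  f(a)=+5.142e-01  f'(a)=-3.394e+00  a ← 24.819360 − (+5.142e-01/-3.394e+00) = 24.970863
iter 3: u=1.576738  f(a)=+5.396e-03  f'(a)=-3.323e+00  a ← 24.970863 − (+5.396e-03/-3.323e+00) = 24.972487
iter 4: u=1.576635  f(a)=+6.078e-07  f'(a)=-3.323e+00  a ← 24.972487 − (+6.078e-07/-3.323e+00) = 24.972487
iter 5: u=1.576635  f(a)=+0.000e+00  f'(a)=-3.323e+00  a ← 24.972487 − (+0.000e+00/-3.323e+00) = 24.972487
converged: |Δa| < 1e-12 after 5 iterations
sag = a·(cosh(S/(2a)) − 1) = 24.972487·(cosh(1.576635) − 1) = 38.024561
T_max/T_min = cosh(S/(2a)) = 2.522658

a=24.972 sag=38.025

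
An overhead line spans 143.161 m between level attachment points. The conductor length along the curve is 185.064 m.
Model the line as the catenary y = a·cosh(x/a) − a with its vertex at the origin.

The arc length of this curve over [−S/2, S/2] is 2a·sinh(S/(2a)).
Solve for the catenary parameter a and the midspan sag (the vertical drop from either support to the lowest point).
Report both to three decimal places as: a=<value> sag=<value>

a=56.242 sag=52.042

seed: a₀ = √(S³/(24(L−S))) = √(143.161³/(24·41.903)) = 54.014319
iter 1: u=1.325213  f(a)=+3.837e+00  f'(a)=-1.842e+00  a ← 54.014319 − (+3.837e+00/-1.842e+00) = 56.097812
iter 2: u=1.275995  f(a)=+2.332e-01  f'(a)=-1.624e+00  a ← 56.097812 − (+2.332e-01/-1.624e+00) = 56.241398
iter 3: u=1.272737  f(a)=+9.845e-04  f'(a)=-1.610e+00  a ← 56.241398 − (+9.845e-04/-1.610e+00) = 56.242009
iter 4: u=1.272723  f(a)=+1.771e-08  f'(a)=-1.610e+00  a ← 56.242009 − (+1.771e-08/-1.610e+00) = 56.242009
iter 5: u=1.272723  f(a)=-2.842e-14  f'(a)=-1.610e+00  a ← 56.242009 − (-2.842e-14/-1.610e+00) = 56.242009
converged: |Δa| < 1e-12 after 5 iterations
sag = a·(cosh(S/(2a)) − 1) = 56.242009·(cosh(1.272723) − 1) = 52.041575
T_max/T_min = cosh(S/(2a)) = 1.925315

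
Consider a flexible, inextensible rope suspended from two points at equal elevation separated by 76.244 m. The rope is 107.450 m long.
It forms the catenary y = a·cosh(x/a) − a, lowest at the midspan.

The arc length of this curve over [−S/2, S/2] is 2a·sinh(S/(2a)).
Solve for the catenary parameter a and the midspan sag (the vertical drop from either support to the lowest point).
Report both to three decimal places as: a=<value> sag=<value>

seed: a₀ = √(S³/(24(L−S))) = √(76.244³/(24·31.206)) = 24.326736
iter 1: u=1.567082  f(a)=+4.064e+00  f'(a)=-3.253e+00  a ← 24.326736 − (+4.064e+00/-3.253e+00) = 25.575734
iter 2: u=1.490554  f(a)=+3.339e-01  f'(a)=-2.739e+00  a ← 25.575734 − (+3.339e-01/-2.739e+00) = 25.697656
iter 3: u=1.483482  f(a)=+2.701e-03  f'(a)=-2.695e+00  a ← 25.697656 − (+2.701e-03/-2.695e+00) = 25.698658
iter 4: u=1.483424  f(a)=+1.799e-07  f'(a)=-2.694e+00  a ← 25.698658 − (+1.799e-07/-2.694e+00) = 25.698658
iter 5: u=1.483424  f(a)=-2.842e-14  f'(a)=-2.694e+00  a ← 25.698658 − (-2.842e-14/-2.694e+00) = 25.698658
converged: |Δa| < 1e-12 after 5 iterations
sag = a·(cosh(S/(2a)) − 1) = 25.698658·(cosh(1.483424) − 1) = 33.856330
T_max/T_min = cosh(S/(2a)) = 2.317436

a=25.699 sag=33.856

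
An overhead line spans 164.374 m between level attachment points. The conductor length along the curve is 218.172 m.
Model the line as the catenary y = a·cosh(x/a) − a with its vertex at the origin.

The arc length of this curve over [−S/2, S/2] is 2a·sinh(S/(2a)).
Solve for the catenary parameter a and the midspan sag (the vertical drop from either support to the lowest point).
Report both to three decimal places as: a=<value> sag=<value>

a=61.336 sag=63.812

seed: a₀ = √(S³/(24(L−S))) = √(164.374³/(24·53.798)) = 58.649052
iter 1: u=1.401336  f(a)=+5.536e+00  f'(a)=-2.221e+00  a ← 58.649052 − (+5.536e+00/-2.221e+00) = 61.141621
iter 2: u=1.344207  f(a)=+3.725e-01  f'(a)=-1.931e+00  a ← 61.141621 − (+3.725e-01/-1.931e+00) = 61.334487
iter 3: u=1.339980  f(a)=+1.955e-03  f'(a)=-1.911e+00  a ← 61.334487 − (+1.955e-03/-1.911e+00) = 61.335511
iter 4: u=1.339958  f(a)=+5.450e-08  f'(a)=-1.911e+00  a ← 61.335511 − (+5.450e-08/-1.911e+00) = 61.335511
iter 5: u=1.339958  f(a)=-2.842e-14  f'(a)=-1.911e+00  a ← 61.335511 − (-2.842e-14/-1.911e+00) = 61.335511
converged: |Δa| < 1e-12 after 5 iterations
sag = a·(cosh(S/(2a)) − 1) = 61.335511·(cosh(1.339958) − 1) = 63.811604
T_max/T_min = cosh(S/(2a)) = 2.040370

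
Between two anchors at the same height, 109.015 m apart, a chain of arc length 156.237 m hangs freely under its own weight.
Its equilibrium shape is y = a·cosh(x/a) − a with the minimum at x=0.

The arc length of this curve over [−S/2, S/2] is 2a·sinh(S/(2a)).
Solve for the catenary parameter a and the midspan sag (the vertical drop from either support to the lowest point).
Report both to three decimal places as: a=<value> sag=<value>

seed: a₀ = √(S³/(24(L−S))) = √(109.015³/(24·47.222)) = 33.810499
iter 1: u=1.612147  f(a)=+6.530e+00  f'(a)=-3.590e+00  a ← 33.810499 − (+6.530e+00/-3.590e+00) = 35.629501
iter 2: u=1.529842  f(a)=+5.640e-01  f'(a)=-2.994e+00  a ← 35.629501 − (+5.640e-01/-2.994e+00) = 35.817862
iter 3: u=1.521797  f(a)=+5.086e-03  f'(a)=-2.941e+00  a ← 35.817862 − (+5.086e-03/-2.941e+00) = 35.819592
iter 4: u=1.521723  f(a)=+4.219e-07  f'(a)=-2.940e+00  a ← 35.819592 − (+4.219e-07/-2.940e+00) = 35.819592
iter 5: u=1.521723  f(a)=+2.842e-14  f'(a)=-2.940e+00  a ← 35.819592 − (+2.842e-14/-2.940e+00) = 35.819592
converged: |Δa| < 1e-12 after 5 iterations
sag = a·(cosh(S/(2a)) − 1) = 35.819592·(cosh(1.521723) − 1) = 50.119591
T_max/T_min = cosh(S/(2a)) = 2.399223

a=35.820 sag=50.120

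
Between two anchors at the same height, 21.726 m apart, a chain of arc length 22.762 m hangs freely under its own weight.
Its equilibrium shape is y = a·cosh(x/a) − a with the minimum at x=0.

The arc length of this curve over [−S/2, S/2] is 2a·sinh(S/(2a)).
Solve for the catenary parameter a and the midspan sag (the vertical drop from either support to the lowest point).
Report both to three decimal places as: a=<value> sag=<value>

seed: a₀ = √(S³/(24(L−S))) = √(21.726³/(24·1.036)) = 20.308795
iter 1: u=0.534891  f(a)=+1.492e-02  f'(a)=-1.050e-01  a ← 20.308795 − (+1.492e-02/-1.050e-01) = 20.450943
iter 2: u=0.531174  f(a)=+1.581e-04  f'(a)=-1.028e-01  a ← 20.450943 − (+1.581e-04/-1.028e-01) = 20.452482
iter 3: u=0.531134  f(a)=+1.818e-08  f'(a)=-1.027e-01  a ← 20.452482 − (+1.818e-08/-1.027e-01) = 20.452482
iter 4: u=0.531134  f(a)=+3.553e-15  f'(a)=-1.027e-01  a ← 20.452482 − (+3.553e-15/-1.027e-01) = 20.452482
converged: |Δa| < 1e-12 after 4 iterations
sag = a·(cosh(S/(2a)) − 1) = 20.452482·(cosh(0.531134) − 1) = 2.953312
T_max/T_min = cosh(S/(2a)) = 1.144399

a=20.452 sag=2.953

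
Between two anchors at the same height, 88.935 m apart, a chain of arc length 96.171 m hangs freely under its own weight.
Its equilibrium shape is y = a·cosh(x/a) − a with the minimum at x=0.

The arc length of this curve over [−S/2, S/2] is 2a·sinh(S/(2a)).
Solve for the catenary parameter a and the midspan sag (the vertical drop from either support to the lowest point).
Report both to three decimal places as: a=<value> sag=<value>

seed: a₀ = √(S³/(24(L−S))) = √(88.935³/(24·7.236)) = 63.643516
iter 1: u=0.698696  f(a)=+1.787e-01  f'(a)=-2.387e-01  a ← 63.643516 − (+1.787e-01/-2.387e-01) = 64.392148
iter 2: u=0.690573  f(a)=+3.202e-03  f'(a)=-2.302e-01  a ← 64.392148 − (+3.202e-03/-2.302e-01) = 64.406057
iter 3: u=0.690424  f(a)=+1.070e-06  f'(a)=-2.300e-01  a ← 64.406057 − (+1.070e-06/-2.300e-01) = 64.406062
iter 4: u=0.690424  f(a)=+1.279e-13  f'(a)=-2.300e-01  a ← 64.406062 − (+1.279e-13/-2.300e-01) = 64.406062
converged: |Δa| < 1e-12 after 4 iterations
sag = a·(cosh(S/(2a)) − 1) = 64.406062·(cosh(0.690424) − 1) = 15.970279
T_max/T_min = cosh(S/(2a)) = 1.247962

a=64.406 sag=15.970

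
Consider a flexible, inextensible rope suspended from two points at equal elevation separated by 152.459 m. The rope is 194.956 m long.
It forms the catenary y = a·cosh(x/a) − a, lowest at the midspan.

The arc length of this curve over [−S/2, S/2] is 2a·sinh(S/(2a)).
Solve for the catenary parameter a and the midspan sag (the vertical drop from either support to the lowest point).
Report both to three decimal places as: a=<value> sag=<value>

a=61.266 sag=53.866

seed: a₀ = √(S³/(24(L−S))) = √(152.459³/(24·42.497)) = 58.944711
iter 1: u=1.293237  f(a)=+3.699e+00  f'(a)=-1.698e+00  a ← 58.944711 − (+3.699e+00/-1.698e+00) = 61.122982
iter 2: u=1.247150  f(a)=+2.149e-01  f'(a)=-1.506e+00  a ← 61.122982 − (+2.149e-01/-1.506e+00) = 61.265697
iter 3: u=1.244244  f(a)=+8.246e-04  f'(a)=-1.494e+00  a ← 61.265697 − (+8.246e-04/-1.494e+00) = 61.266249
iter 4: u=1.244233  f(a)=+1.224e-08  f'(a)=-1.494e+00  a ← 61.266249 − (+1.224e-08/-1.494e+00) = 61.266249
iter 5: u=1.244233  f(a)=+0.000e+00  f'(a)=-1.494e+00  a ← 61.266249 − (+0.000e+00/-1.494e+00) = 61.266249
converged: |Δa| < 1e-12 after 5 iterations
sag = a·(cosh(S/(2a)) − 1) = 61.266249·(cosh(1.244233) − 1) = 53.866343
T_max/T_min = cosh(S/(2a)) = 1.879217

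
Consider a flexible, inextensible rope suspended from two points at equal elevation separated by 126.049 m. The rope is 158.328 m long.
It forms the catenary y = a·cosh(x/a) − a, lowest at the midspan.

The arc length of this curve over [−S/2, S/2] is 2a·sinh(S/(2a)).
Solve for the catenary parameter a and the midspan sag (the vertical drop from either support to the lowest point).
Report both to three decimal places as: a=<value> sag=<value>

a=52.693 sag=42.404

seed: a₀ = √(S³/(24(L−S))) = √(126.049³/(24·32.279)) = 50.844438
iter 1: u=1.239555  f(a)=+2.573e+00  f'(a)=-1.476e+00  a ← 50.844438 − (+2.573e+00/-1.476e+00) = 52.587542
iter 2: u=1.198468  f(a)=+1.382e-01  f'(a)=-1.321e+00  a ← 52.587542 − (+1.382e-01/-1.321e+00) = 52.692161
iter 3: u=1.196089  f(a)=+4.491e-04  f'(a)=-1.313e+00  a ← 52.692161 − (+4.491e-04/-1.313e+00) = 52.692503
iter 4: u=1.196081  f(a)=+4.775e-09  f'(a)=-1.313e+00  a ← 52.692503 − (+4.775e-09/-1.313e+00) = 52.692503
iter 5: u=1.196081  f(a)=-2.842e-14  f'(a)=-1.313e+00  a ← 52.692503 − (-2.842e-14/-1.313e+00) = 52.692503
converged: |Δa| < 1e-12 after 5 iterations
sag = a·(cosh(S/(2a)) − 1) = 52.692503·(cosh(1.196081) − 1) = 42.404494
T_max/T_min = cosh(S/(2a)) = 1.804754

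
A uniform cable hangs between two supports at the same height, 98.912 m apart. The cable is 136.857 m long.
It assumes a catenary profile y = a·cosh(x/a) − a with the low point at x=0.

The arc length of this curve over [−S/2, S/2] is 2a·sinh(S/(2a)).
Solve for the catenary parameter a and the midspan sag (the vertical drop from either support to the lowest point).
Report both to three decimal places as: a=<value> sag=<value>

a=34.329 sag=42.228

seed: a₀ = √(S³/(24(L−S))) = √(98.912³/(24·37.945)) = 32.597971
iter 1: u=1.517150  f(a)=+4.614e+00  f'(a)=-2.910e+00  a ← 32.597971 − (+4.614e+00/-2.910e+00) = 34.183636
iter 2: u=1.446774  f(a)=+3.580e-01  f'(a)=-2.474e+00  a ← 34.183636 − (+3.580e-01/-2.474e+00) = 34.328337
iter 3: u=1.440676  f(a)=+2.557e-03  f'(a)=-2.439e+00  a ← 34.328337 − (+2.557e-03/-2.439e+00) = 34.329385
iter 4: u=1.440632  f(a)=+1.324e-07  f'(a)=-2.439e+00  a ← 34.329385 − (+1.324e-07/-2.439e+00) = 34.329385
iter 5: u=1.440632  f(a)=+2.842e-14  f'(a)=-2.439e+00  a ← 34.329385 − (+2.842e-14/-2.439e+00) = 34.329385
converged: |Δa| < 1e-12 after 5 iterations
sag = a·(cosh(S/(2a)) − 1) = 34.329385·(cosh(1.440632) − 1) = 42.227563
T_max/T_min = cosh(S/(2a)) = 2.230070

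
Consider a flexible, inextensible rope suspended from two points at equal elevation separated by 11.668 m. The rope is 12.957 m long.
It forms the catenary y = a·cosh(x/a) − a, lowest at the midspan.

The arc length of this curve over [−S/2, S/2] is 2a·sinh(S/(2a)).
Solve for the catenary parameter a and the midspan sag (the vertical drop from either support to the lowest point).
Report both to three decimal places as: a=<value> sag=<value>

seed: a₀ = √(S³/(24(L−S))) = √(11.668³/(24·1.289)) = 7.165765
iter 1: u=0.814149  f(a)=+4.340e-02  f'(a)=-3.842e-01  a ← 7.165765 − (+4.340e-02/-3.842e-01) = 7.278732
iter 2: u=0.801513  f(a)=+1.048e-03  f'(a)=-3.658e-01  a ← 7.278732 − (+1.048e-03/-3.658e-01) = 7.281596
iter 3: u=0.801198  f(a)=+6.439e-07  f'(a)=-3.654e-01  a ← 7.281596 − (+6.439e-07/-3.654e-01) = 7.281598
iter 4: u=0.801198  f(a)=+2.451e-13  f'(a)=-3.654e-01  a ← 7.281598 − (+2.451e-13/-3.654e-01) = 7.281598
converged: |Δa| < 1e-12 after 4 iterations
sag = a·(cosh(S/(2a)) − 1) = 7.281598·(cosh(0.801198) − 1) = 2.464818
T_max/T_min = cosh(S/(2a)) = 1.338500

a=7.282 sag=2.465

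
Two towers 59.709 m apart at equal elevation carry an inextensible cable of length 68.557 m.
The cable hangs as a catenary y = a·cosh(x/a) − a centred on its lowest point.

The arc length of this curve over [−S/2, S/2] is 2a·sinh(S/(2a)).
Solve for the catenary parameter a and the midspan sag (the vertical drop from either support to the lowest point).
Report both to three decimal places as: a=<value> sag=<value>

a=32.342 sag=14.786

seed: a₀ = √(S³/(24(L−S))) = √(59.709³/(24·8.848)) = 31.661502
iter 1: u=0.942927  f(a)=+4.018e-01  f'(a)=-6.102e-01  a ← 31.661502 − (+4.018e-01/-6.102e-01) = 32.319921
iter 2: u=0.923718  f(a)=+1.287e-02  f'(a)=-5.717e-01  a ← 32.319921 − (+1.287e-02/-5.717e-01) = 32.342443
iter 3: u=0.923075  f(a)=+1.419e-05  f'(a)=-5.704e-01  a ← 32.342443 − (+1.419e-05/-5.704e-01) = 32.342468
iter 4: u=0.923074  f(a)=+1.729e-11  f'(a)=-5.704e-01  a ← 32.342468 − (+1.729e-11/-5.704e-01) = 32.342468
converged: |Δa| < 1e-12 after 4 iterations
sag = a·(cosh(S/(2a)) − 1) = 32.342468·(cosh(0.923074) − 1) = 14.785558
T_max/T_min = cosh(S/(2a)) = 1.457156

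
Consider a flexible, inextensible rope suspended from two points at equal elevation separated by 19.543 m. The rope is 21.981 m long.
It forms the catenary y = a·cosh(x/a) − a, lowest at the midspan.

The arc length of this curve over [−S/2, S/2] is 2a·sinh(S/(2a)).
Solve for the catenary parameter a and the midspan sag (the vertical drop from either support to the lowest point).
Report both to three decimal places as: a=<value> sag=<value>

seed: a₀ = √(S³/(24(L−S))) = √(19.543³/(24·2.438)) = 11.294432
iter 1: u=0.865161  f(a)=+9.289e-02  f'(a)=-4.649e-01  a ← 11.294432 − (+9.289e-02/-4.649e-01) = 11.494225
iter 2: u=0.850123  f(a)=+2.522e-03  f'(a)=-4.400e-01  a ← 11.494225 − (+2.522e-03/-4.400e-01) = 11.499958
iter 3: u=0.849699  f(a)=+1.974e-06  f'(a)=-4.393e-01  a ← 11.499958 − (+1.974e-06/-4.393e-01) = 11.499962
iter 4: u=0.849698  f(a)=+1.211e-12  f'(a)=-4.393e-01  a ← 11.499962 − (+1.211e-12/-4.393e-01) = 11.499962
converged: |Δa| < 1e-12 after 4 iterations
sag = a·(cosh(S/(2a)) − 1) = 11.499962·(cosh(0.849698) − 1) = 4.407276
T_max/T_min = cosh(S/(2a)) = 1.383243

a=11.500 sag=4.407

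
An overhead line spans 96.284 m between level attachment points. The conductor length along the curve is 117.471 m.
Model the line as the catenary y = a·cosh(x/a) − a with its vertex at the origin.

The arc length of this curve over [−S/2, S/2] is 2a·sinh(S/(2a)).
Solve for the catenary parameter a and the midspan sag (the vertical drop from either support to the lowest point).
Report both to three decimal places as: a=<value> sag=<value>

a=43.216 sag=29.705

seed: a₀ = √(S³/(24(L−S))) = √(96.284³/(24·21.187)) = 41.897763
iter 1: u=1.149035  f(a)=+1.443e+00  f'(a)=-1.151e+00  a ← 41.897763 − (+1.443e+00/-1.151e+00) = 43.151443
iter 2: u=1.115652  f(a)=+6.732e-02  f'(a)=-1.046e+00  a ← 43.151443 − (+6.732e-02/-1.046e+00) = 43.215790
iter 3: u=1.113991  f(a)=+1.623e-04  f'(a)=-1.041e+00  a ← 43.215790 − (+1.623e-04/-1.041e+00) = 43.215946
iter 4: u=1.113987  f(a)=+9.483e-10  f'(a)=-1.041e+00  a ← 43.215946 − (+9.483e-10/-1.041e+00) = 43.215946
iter 5: u=1.113987  f(a)=+0.000e+00  f'(a)=-1.041e+00  a ← 43.215946 − (+0.000e+00/-1.041e+00) = 43.215946
converged: |Δa| < 1e-12 after 5 iterations
sag = a·(cosh(S/(2a)) − 1) = 43.215946·(cosh(1.113987) − 1) = 29.705086
T_max/T_min = cosh(S/(2a)) = 1.687364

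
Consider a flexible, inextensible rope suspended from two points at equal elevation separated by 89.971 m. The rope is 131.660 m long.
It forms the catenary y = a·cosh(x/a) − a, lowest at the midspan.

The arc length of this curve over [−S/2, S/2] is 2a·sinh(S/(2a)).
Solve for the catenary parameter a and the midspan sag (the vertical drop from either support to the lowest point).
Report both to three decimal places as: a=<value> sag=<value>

seed: a₀ = √(S³/(24(L−S))) = √(89.971³/(24·41.689)) = 26.979721
iter 1: u=1.667382  f(a)=+6.194e+00  f'(a)=-4.039e+00  a ← 26.979721 − (+6.194e+00/-4.039e+00) = 28.513087
iter 2: u=1.577714  f(a)=+5.673e-01  f'(a)=-3.331e+00  a ← 28.513087 − (+5.673e-01/-3.331e+00) = 28.683414
iter 3: u=1.568345  f(a)=+5.818e-03  f'(a)=-3.263e+00  a ← 28.683414 − (+5.818e-03/-3.263e+00) = 28.685197
iter 4: u=1.568248  f(a)=+6.258e-07  f'(a)=-3.262e+00  a ← 28.685197 − (+6.258e-07/-3.262e+00) = 28.685197
iter 5: u=1.568248  f(a)=+2.842e-14  f'(a)=-3.262e+00  a ← 28.685197 − (+2.842e-14/-3.262e+00) = 28.685197
converged: |Δa| < 1e-12 after 5 iterations
sag = a·(cosh(S/(2a)) − 1) = 28.685197·(cosh(1.568248) − 1) = 43.123085
T_max/T_min = cosh(S/(2a)) = 2.503322

a=28.685 sag=43.123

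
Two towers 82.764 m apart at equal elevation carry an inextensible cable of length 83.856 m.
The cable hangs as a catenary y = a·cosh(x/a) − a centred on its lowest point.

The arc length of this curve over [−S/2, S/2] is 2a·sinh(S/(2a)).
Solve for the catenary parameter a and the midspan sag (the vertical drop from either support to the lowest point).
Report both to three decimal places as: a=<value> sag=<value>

a=147.367 sag=5.848

seed: a₀ = √(S³/(24(L−S))) = √(82.764³/(24·1.092)) = 147.077171
iter 1: u=0.281362  f(a)=+4.331e-03  f'(a)=-1.497e-02  a ← 147.077171 − (+4.331e-03/-1.497e-02) = 147.366507
iter 2: u=0.280810  f(a)=+1.281e-05  f'(a)=-1.488e-02  a ← 147.366507 − (+1.281e-05/-1.488e-02) = 147.367368
iter 3: u=0.280808  f(a)=+1.129e-10  f'(a)=-1.488e-02  a ← 147.367368 − (+1.129e-10/-1.488e-02) = 147.367368
iter 4: u=0.280808  f(a)=+0.000e+00  f'(a)=-1.488e-02  a ← 147.367368 − (+0.000e+00/-1.488e-02) = 147.367368
converged: |Δa| < 1e-12 after 4 iterations
sag = a·(cosh(S/(2a)) − 1) = 147.367368·(cosh(0.280808) − 1) = 5.848487
T_max/T_min = cosh(S/(2a)) = 1.039686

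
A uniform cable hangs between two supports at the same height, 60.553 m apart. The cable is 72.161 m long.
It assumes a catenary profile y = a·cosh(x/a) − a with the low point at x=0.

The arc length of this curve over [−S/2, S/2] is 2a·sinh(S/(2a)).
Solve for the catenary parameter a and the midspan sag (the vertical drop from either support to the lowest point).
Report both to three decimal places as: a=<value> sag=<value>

seed: a₀ = √(S³/(24(L−S))) = √(60.553³/(24·11.608)) = 28.230539
iter 1: u=1.072473  f(a)=+6.862e-01  f'(a)=-9.209e-01  a ← 28.230539 − (+6.862e-01/-9.209e-01) = 28.975604
iter 2: u=1.044896  f(a)=+2.810e-02  f'(a)=-8.469e-01  a ← 28.975604 − (+2.810e-02/-8.469e-01) = 29.008787
iter 3: u=1.043701  f(a)=+5.160e-05  f'(a)=-8.438e-01  a ← 29.008787 − (+5.160e-05/-8.438e-01) = 29.008848
iter 4: u=1.043699  f(a)=+1.746e-10  f'(a)=-8.438e-01  a ← 29.008848 − (+1.746e-10/-8.438e-01) = 29.008848
iter 5: u=1.043699  f(a)=+1.421e-14  f'(a)=-8.438e-01  a ← 29.008848 − (+1.421e-14/-8.438e-01) = 29.008848
converged: |Δa| < 1e-12 after 5 iterations
sag = a·(cosh(S/(2a)) − 1) = 29.008848·(cosh(1.043699) − 1) = 17.287110
T_max/T_min = cosh(S/(2a)) = 1.595925

a=29.009 sag=17.287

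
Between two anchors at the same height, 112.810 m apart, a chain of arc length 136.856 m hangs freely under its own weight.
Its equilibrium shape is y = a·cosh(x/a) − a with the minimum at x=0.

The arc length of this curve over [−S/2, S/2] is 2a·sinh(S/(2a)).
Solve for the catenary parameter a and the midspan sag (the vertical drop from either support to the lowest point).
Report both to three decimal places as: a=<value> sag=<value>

seed: a₀ = √(S³/(24(L−S))) = √(112.810³/(24·24.046)) = 49.876315
iter 1: u=1.130898  f(a)=+1.585e+00  f'(a)=-1.093e+00  a ← 49.876315 − (+1.585e+00/-1.093e+00) = 51.326333
iter 2: u=1.098949  f(a)=+7.176e-02  f'(a)=-9.964e-01  a ← 51.326333 − (+7.176e-02/-9.964e-01) = 51.398357
iter 3: u=1.097409  f(a)=+1.625e-04  f'(a)=-9.919e-01  a ← 51.398357 − (+1.625e-04/-9.919e-01) = 51.398521
iter 4: u=1.097405  f(a)=+8.371e-10  f'(a)=-9.918e-01  a ← 51.398521 − (+8.371e-10/-9.918e-01) = 51.398521
iter 5: u=1.097405  f(a)=-5.684e-14  f'(a)=-9.918e-01  a ← 51.398521 − (-5.684e-14/-9.918e-01) = 51.398521
converged: |Δa| < 1e-12 after 5 iterations
sag = a·(cosh(S/(2a)) − 1) = 51.398521·(cosh(1.097405) − 1) = 34.183014
T_max/T_min = cosh(S/(2a)) = 1.665058

a=51.399 sag=34.183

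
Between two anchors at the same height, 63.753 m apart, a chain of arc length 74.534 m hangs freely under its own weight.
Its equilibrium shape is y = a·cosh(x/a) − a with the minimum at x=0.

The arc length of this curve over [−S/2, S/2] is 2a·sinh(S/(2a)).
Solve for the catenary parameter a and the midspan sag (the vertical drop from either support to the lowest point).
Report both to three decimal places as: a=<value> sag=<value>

a=32.419 sag=16.976

seed: a₀ = √(S³/(24(L−S))) = √(63.753³/(24·10.781)) = 31.645779
iter 1: u=1.007291  f(a)=+5.603e-01  f'(a)=-7.530e-01  a ← 31.645779 − (+5.603e-01/-7.530e-01) = 32.389883
iter 2: u=0.984150  f(a)=+2.037e-02  f'(a)=-6.992e-01  a ← 32.389883 − (+2.037e-02/-6.992e-01) = 32.419020
iter 3: u=0.983265  f(a)=+2.918e-05  f'(a)=-6.972e-01  a ← 32.419020 − (+2.918e-05/-6.972e-01) = 32.419062
iter 4: u=0.983264  f(a)=+6.006e-11  f'(a)=-6.972e-01  a ← 32.419062 − (+6.006e-11/-6.972e-01) = 32.419062
iter 5: u=0.983264  f(a)=-1.421e-14  f'(a)=-6.972e-01  a ← 32.419062 − (-1.421e-14/-6.972e-01) = 32.419062
converged: |Δa| < 1e-12 after 5 iterations
sag = a·(cosh(S/(2a)) − 1) = 32.419062·(cosh(0.983264) − 1) = 16.975521
T_max/T_min = cosh(S/(2a)) = 1.523628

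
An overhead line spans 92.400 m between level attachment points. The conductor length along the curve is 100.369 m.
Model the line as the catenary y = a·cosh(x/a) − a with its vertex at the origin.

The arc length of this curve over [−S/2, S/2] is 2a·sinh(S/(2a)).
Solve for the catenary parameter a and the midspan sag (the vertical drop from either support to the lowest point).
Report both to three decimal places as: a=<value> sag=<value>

seed: a₀ = √(S³/(24(L−S))) = √(92.400³/(24·7.969)) = 64.224454
iter 1: u=0.719352  f(a)=+2.087e-01  f'(a)=-2.612e-01  a ← 64.224454 − (+2.087e-01/-2.612e-01) = 65.023497
iter 2: u=0.710512  f(a)=+3.960e-03  f'(a)=-2.514e-01  a ← 65.023497 − (+3.960e-03/-2.514e-01) = 65.039246
iter 3: u=0.710340  f(a)=+1.486e-06  f'(a)=-2.512e-01  a ← 65.039246 − (+1.486e-06/-2.512e-01) = 65.039252
iter 4: u=0.710340  f(a)=+1.990e-13  f'(a)=-2.512e-01  a ← 65.039252 − (+1.990e-13/-2.512e-01) = 65.039252
converged: |Δa| < 1e-12 after 4 iterations
sag = a·(cosh(S/(2a)) − 1) = 65.039252·(cosh(0.710340) − 1) = 17.110540
T_max/T_min = cosh(S/(2a)) = 1.263080

a=65.039 sag=17.111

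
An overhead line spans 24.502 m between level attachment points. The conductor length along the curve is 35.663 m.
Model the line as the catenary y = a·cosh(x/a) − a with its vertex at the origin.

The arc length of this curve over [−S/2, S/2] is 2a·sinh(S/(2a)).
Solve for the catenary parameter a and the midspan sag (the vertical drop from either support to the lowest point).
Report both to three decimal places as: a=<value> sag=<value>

a=7.872 sag=11.620

seed: a₀ = √(S³/(24(L−S))) = √(24.502³/(24·11.161)) = 7.410459
iter 1: u=1.653204  f(a)=+1.628e+00  f'(a)=-3.920e+00  a ← 7.410459 − (+1.628e+00/-3.920e+00) = 7.825839
iter 2: u=1.565455  f(a)=+1.469e-01  f'(a)=-3.242e+00  a ← 7.825839 − (+1.469e-01/-3.242e+00) = 7.871166
iter 3: u=1.556440  f(a)=+1.459e-03  f'(a)=-3.178e+00  a ← 7.871166 − (+1.459e-03/-3.178e+00) = 7.871625
iter 4: u=1.556350  f(a)=+1.469e-07  f'(a)=-3.177e+00  a ← 7.871625 − (+1.469e-07/-3.177e+00) = 7.871625
iter 5: u=1.556350  f(a)=+7.105e-15  f'(a)=-3.177e+00  a ← 7.871625 − (+7.105e-15/-3.177e+00) = 7.871625
converged: |Δa| < 1e-12 after 5 iterations
sag = a·(cosh(S/(2a)) − 1) = 7.871625·(cosh(1.556350) − 1) = 11.620037
T_max/T_min = cosh(S/(2a)) = 2.476193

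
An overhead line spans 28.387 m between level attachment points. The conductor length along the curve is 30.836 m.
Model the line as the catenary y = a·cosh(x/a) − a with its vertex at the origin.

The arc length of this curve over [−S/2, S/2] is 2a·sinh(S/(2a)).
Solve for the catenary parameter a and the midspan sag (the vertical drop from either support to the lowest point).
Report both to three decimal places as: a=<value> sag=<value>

a=19.978 sag=5.258

seed: a₀ = √(S³/(24(L−S))) = √(28.387³/(24·2.449)) = 19.727826
iter 1: u=0.719466  f(a)=+6.417e-02  f'(a)=-2.614e-01  a ← 19.727826 − (+6.417e-02/-2.614e-01) = 19.973343
iter 2: u=0.710622  f(a)=+1.218e-03  f'(a)=-2.515e-01  a ← 19.973343 − (+1.218e-03/-2.515e-01) = 19.978184
iter 3: u=0.710450  f(a)=+4.572e-07  f'(a)=-2.513e-01  a ← 19.978184 − (+4.572e-07/-2.513e-01) = 19.978185
iter 4: u=0.710450  f(a)=+7.105e-14  f'(a)=-2.513e-01  a ← 19.978185 − (+7.105e-14/-2.513e-01) = 19.978185
converged: |Δa| < 1e-12 after 4 iterations
sag = a·(cosh(S/(2a)) − 1) = 19.978185·(cosh(0.710450) − 1) = 5.257555
T_max/T_min = cosh(S/(2a)) = 1.263165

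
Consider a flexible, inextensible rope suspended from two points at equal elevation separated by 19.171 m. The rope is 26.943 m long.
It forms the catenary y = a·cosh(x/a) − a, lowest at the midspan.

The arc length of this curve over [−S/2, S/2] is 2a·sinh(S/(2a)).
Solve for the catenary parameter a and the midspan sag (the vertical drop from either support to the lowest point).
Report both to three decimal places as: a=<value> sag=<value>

seed: a₀ = √(S³/(24(L−S))) = √(19.171³/(24·7.772)) = 6.146036
iter 1: u=1.559623  f(a)=+1.002e+00  f'(a)=-3.200e+00  a ← 6.146036 − (+1.002e+00/-3.200e+00) = 6.459101
iter 2: u=1.484030  f(a)=+8.164e-02  f'(a)=-2.698e+00  a ← 6.459101 − (+8.164e-02/-2.698e+00) = 6.489359
iter 3: u=1.477110  f(a)=+6.484e-04  f'(a)=-2.655e+00  a ← 6.489359 − (+6.484e-04/-2.655e+00) = 6.489604
iter 4: u=1.477055  f(a)=+4.161e-08  f'(a)=-2.655e+00  a ← 6.489604 − (+4.161e-08/-2.655e+00) = 6.489604
iter 5: u=1.477055  f(a)=+0.000e+00  f'(a)=-2.655e+00  a ← 6.489604 − (+0.000e+00/-2.655e+00) = 6.489604
converged: |Δa| < 1e-12 after 5 iterations
sag = a·(cosh(S/(2a)) − 1) = 6.489604·(cosh(1.477055) − 1) = 8.463532
T_max/T_min = cosh(S/(2a)) = 2.304168

a=6.490 sag=8.464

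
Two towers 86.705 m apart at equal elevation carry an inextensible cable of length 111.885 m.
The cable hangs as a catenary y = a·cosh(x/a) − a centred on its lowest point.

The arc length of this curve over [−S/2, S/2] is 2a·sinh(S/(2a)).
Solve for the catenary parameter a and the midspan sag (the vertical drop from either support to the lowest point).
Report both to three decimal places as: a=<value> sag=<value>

a=34.187 sag=31.375

seed: a₀ = √(S³/(24(L−S))) = √(86.705³/(24·25.180)) = 32.842237
iter 1: u=1.320023  f(a)=+2.287e+00  f'(a)=-1.818e+00  a ← 32.842237 − (+2.287e+00/-1.818e+00) = 34.100388
iter 2: u=1.271320  f(a)=+1.380e-01  f'(a)=-1.604e+00  a ← 34.100388 − (+1.380e-01/-1.604e+00) = 34.186393
iter 3: u=1.268122  f(a)=+5.737e-04  f'(a)=-1.591e+00  a ← 34.186393 − (+5.737e-04/-1.591e+00) = 34.186753
iter 4: u=1.268108  f(a)=+1.001e-08  f'(a)=-1.591e+00  a ← 34.186753 − (+1.001e-08/-1.591e+00) = 34.186753
iter 5: u=1.268108  f(a)=+1.421e-14  f'(a)=-1.591e+00  a ← 34.186753 − (+1.421e-14/-1.591e+00) = 34.186753
converged: |Δa| < 1e-12 after 5 iterations
sag = a·(cosh(S/(2a)) − 1) = 34.186753·(cosh(1.268108) − 1) = 31.374649
T_max/T_min = cosh(S/(2a)) = 1.917743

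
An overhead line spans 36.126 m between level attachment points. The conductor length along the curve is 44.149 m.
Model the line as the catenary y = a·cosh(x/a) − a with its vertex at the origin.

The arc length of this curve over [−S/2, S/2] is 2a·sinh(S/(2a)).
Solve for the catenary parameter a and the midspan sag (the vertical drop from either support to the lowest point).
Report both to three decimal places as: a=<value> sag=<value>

seed: a₀ = √(S³/(24(L−S))) = √(36.126³/(24·8.023)) = 15.647891
iter 1: u=1.154341  f(a)=+5.518e-01  f'(a)=-1.169e+00  a ← 15.647891 − (+5.518e-01/-1.169e+00) = 16.120028
iter 2: u=1.120532  f(a)=+2.596e-02  f'(a)=-1.061e+00  a ← 16.120028 − (+2.596e-02/-1.061e+00) = 16.144492
iter 3: u=1.118834  f(a)=+6.373e-05  f'(a)=-1.056e+00  a ← 16.144492 − (+6.373e-05/-1.056e+00) = 16.144553
iter 4: u=1.118829  f(a)=+3.862e-10  f'(a)=-1.056e+00  a ← 16.144553 − (+3.862e-10/-1.056e+00) = 16.144553
iter 5: u=1.118829  f(a)=+7.105e-15  f'(a)=-1.056e+00  a ← 16.144553 − (+7.105e-15/-1.056e+00) = 16.144553
converged: |Δa| < 1e-12 after 5 iterations
sag = a·(cosh(S/(2a)) − 1) = 16.144553·(cosh(1.118829) − 1) = 11.203759
T_max/T_min = cosh(S/(2a)) = 1.693965

a=16.145 sag=11.204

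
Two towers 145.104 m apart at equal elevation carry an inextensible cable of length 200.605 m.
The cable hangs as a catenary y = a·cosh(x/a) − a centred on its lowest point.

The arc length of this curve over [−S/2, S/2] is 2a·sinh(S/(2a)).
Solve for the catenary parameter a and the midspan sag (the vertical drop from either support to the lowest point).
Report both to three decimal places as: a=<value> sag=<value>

a=50.429 sag=61.837

seed: a₀ = √(S³/(24(L−S))) = √(145.104³/(24·55.501)) = 47.892009
iter 1: u=1.514908  f(a)=+6.728e+00  f'(a)=-2.895e+00  a ← 47.892009 − (+6.728e+00/-2.895e+00) = 50.215850
iter 2: u=1.444803  f(a)=+5.207e-01  f'(a)=-2.463e+00  a ← 50.215850 − (+5.207e-01/-2.463e+00) = 50.427262
iter 3: u=1.438746  f(a)=+3.697e-03  f'(a)=-2.428e+00  a ← 50.427262 − (+3.697e-03/-2.428e+00) = 50.428784
iter 4: u=1.438702  f(a)=+1.893e-07  f'(a)=-2.428e+00  a ← 50.428784 − (+1.893e-07/-2.428e+00) = 50.428784
iter 5: u=1.438702  f(a)=+0.000e+00  f'(a)=-2.428e+00  a ← 50.428784 − (+0.000e+00/-2.428e+00) = 50.428784
converged: |Δa| < 1e-12 after 5 iterations
sag = a·(cosh(S/(2a)) − 1) = 50.428784·(cosh(1.438702) − 1) = 61.837211
T_max/T_min = cosh(S/(2a)) = 2.226228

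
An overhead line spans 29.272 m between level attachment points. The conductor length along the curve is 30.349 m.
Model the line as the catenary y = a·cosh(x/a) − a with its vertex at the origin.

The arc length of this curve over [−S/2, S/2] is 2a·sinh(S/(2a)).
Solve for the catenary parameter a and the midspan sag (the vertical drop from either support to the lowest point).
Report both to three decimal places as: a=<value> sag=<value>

seed: a₀ = √(S³/(24(L−S))) = √(29.272³/(24·1.077)) = 31.150507
iter 1: u=0.469848  f(a)=+1.195e-02  f'(a)=-7.069e-02  a ← 31.150507 − (+1.195e-02/-7.069e-02) = 31.319569
iter 2: u=0.467312  f(a)=+9.799e-05  f'(a)=-6.953e-02  a ← 31.319569 − (+9.799e-05/-6.953e-02) = 31.320978
iter 3: u=0.467291  f(a)=+6.709e-09  f'(a)=-6.952e-02  a ← 31.320978 − (+6.709e-09/-6.952e-02) = 31.320979
iter 4: u=0.467291  f(a)=+3.553e-15  f'(a)=-6.952e-02  a ← 31.320979 − (+3.553e-15/-6.952e-02) = 31.320979
converged: |Δa| < 1e-12 after 4 iterations
sag = a·(cosh(S/(2a)) − 1) = 31.320979·(cosh(0.467291) − 1) = 3.482314
T_max/T_min = cosh(S/(2a)) = 1.111182

a=31.321 sag=3.482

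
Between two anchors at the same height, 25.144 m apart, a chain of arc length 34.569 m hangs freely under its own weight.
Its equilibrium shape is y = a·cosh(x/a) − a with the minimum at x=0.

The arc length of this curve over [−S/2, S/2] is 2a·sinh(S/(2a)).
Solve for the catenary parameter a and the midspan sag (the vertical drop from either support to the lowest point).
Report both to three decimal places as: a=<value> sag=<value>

a=8.819 sag=10.585

seed: a₀ = √(S³/(24(L−S))) = √(25.144³/(24·9.425)) = 8.383112
iter 1: u=1.499682  f(a)=+1.118e+00  f'(a)=-2.797e+00  a ← 8.383112 − (+1.118e+00/-2.797e+00) = 8.783030
iter 2: u=1.431397  f(a)=+8.501e-02  f'(a)=-2.386e+00  a ← 8.783030 − (+8.501e-02/-2.386e+00) = 8.818656
iter 3: u=1.425614  f(a)=+5.805e-04  f'(a)=-2.354e+00  a ← 8.818656 − (+5.805e-04/-2.354e+00) = 8.818903
iter 4: u=1.425574  f(a)=+2.747e-08  f'(a)=-2.354e+00  a ← 8.818903 − (+2.747e-08/-2.354e+00) = 8.818903
iter 5: u=1.425574  f(a)=+0.000e+00  f'(a)=-2.354e+00  a ← 8.818903 − (+0.000e+00/-2.354e+00) = 8.818903
converged: |Δa| < 1e-12 after 5 iterations
sag = a·(cosh(S/(2a)) − 1) = 8.818903·(cosh(1.425574) − 1) = 10.585400
T_max/T_min = cosh(S/(2a)) = 2.200308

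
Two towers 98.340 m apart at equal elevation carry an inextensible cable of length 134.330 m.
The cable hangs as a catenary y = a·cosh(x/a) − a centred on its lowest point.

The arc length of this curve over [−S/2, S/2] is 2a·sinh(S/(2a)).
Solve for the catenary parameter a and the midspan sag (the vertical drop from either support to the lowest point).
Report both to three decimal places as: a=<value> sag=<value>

seed: a₀ = √(S³/(24(L−S))) = √(98.340³/(24·35.990)) = 33.181710
iter 1: u=1.481840  f(a)=+4.164e+00  f'(a)=-2.685e+00  a ← 33.181710 − (+4.164e+00/-2.685e+00) = 34.732994
iter 2: u=1.415657  f(a)=+3.098e-01  f'(a)=-2.299e+00  a ← 34.732994 − (+3.098e-01/-2.299e+00) = 34.867792
iter 3: u=1.410184  f(a)=+2.020e-03  f'(a)=-2.269e+00  a ← 34.867792 − (+2.020e-03/-2.269e+00) = 34.868683
iter 4: u=1.410148  f(a)=+8.710e-08  f'(a)=-2.269e+00  a ← 34.868683 − (+8.710e-08/-2.269e+00) = 34.868683
iter 5: u=1.410148  f(a)=+0.000e+00  f'(a)=-2.269e+00  a ← 34.868683 − (+0.000e+00/-2.269e+00) = 34.868683
converged: |Δa| < 1e-12 after 5 iterations
sag = a·(cosh(S/(2a)) − 1) = 34.868683·(cosh(1.410148) − 1) = 40.808013
T_max/T_min = cosh(S/(2a)) = 2.170334

a=34.869 sag=40.808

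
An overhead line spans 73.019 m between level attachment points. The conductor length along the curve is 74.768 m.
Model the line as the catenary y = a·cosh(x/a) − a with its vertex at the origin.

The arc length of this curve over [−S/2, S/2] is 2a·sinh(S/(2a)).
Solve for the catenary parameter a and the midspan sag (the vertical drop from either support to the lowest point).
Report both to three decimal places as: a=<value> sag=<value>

a=96.650 sag=6.978

seed: a₀ = √(S³/(24(L−S))) = √(73.019³/(24·1.749)) = 96.305989
iter 1: u=0.379099  f(a)=+1.261e-02  f'(a)=-3.685e-02  a ← 96.305989 − (+1.261e-02/-3.685e-02) = 96.648249
iter 2: u=0.377756  f(a)=+6.754e-05  f'(a)=-3.645e-02  a ← 96.648249 − (+6.754e-05/-3.645e-02) = 96.650102
iter 3: u=0.377749  f(a)=+1.961e-09  f'(a)=-3.645e-02  a ← 96.650102 − (+1.961e-09/-3.645e-02) = 96.650102
iter 4: u=0.377749  f(a)=+0.000e+00  f'(a)=-3.645e-02  a ← 96.650102 − (+0.000e+00/-3.645e-02) = 96.650102
converged: |Δa| < 1e-12 after 4 iterations
sag = a·(cosh(S/(2a)) − 1) = 96.650102·(cosh(0.377749) − 1) = 6.978107
T_max/T_min = cosh(S/(2a)) = 1.072200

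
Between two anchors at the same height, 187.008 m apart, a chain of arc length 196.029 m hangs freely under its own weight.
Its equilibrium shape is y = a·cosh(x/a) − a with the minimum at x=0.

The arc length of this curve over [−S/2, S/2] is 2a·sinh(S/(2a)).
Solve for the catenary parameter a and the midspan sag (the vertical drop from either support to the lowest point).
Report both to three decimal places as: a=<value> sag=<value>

a=175.047 sag=25.573

seed: a₀ = √(S³/(24(L−S))) = √(187.008³/(24·9.021)) = 173.803019
iter 1: u=0.537988  f(a)=+1.315e-01  f'(a)=-1.068e-01  a ← 173.803019 − (+1.315e-01/-1.068e-01) = 175.033342
iter 2: u=0.534207  f(a)=+1.409e-03  f'(a)=-1.046e-01  a ← 175.033342 − (+1.409e-03/-1.046e-01) = 175.046816
iter 3: u=0.534166  f(a)=+1.657e-07  f'(a)=-1.045e-01  a ← 175.046816 − (+1.657e-07/-1.045e-01) = 175.046818
iter 4: u=0.534166  f(a)=-2.842e-14  f'(a)=-1.045e-01  a ← 175.046818 − (-2.842e-14/-1.045e-01) = 175.046818
converged: |Δa| < 1e-12 after 4 iterations
sag = a·(cosh(S/(2a)) − 1) = 175.046818·(cosh(0.534166) − 1) = 25.572799
T_max/T_min = cosh(S/(2a)) = 1.146091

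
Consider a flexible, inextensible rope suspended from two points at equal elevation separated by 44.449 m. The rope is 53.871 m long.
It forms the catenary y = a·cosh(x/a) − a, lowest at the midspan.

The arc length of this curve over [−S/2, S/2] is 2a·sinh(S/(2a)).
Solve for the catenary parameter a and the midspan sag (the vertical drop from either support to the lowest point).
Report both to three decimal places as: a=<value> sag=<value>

seed: a₀ = √(S³/(24(L−S))) = √(44.449³/(24·9.422)) = 19.706787
iter 1: u=1.127759  f(a)=+6.176e-01  f'(a)=-1.083e+00  a ← 19.706787 − (+6.176e-01/-1.083e+00) = 20.276826
iter 2: u=1.096054  f(a)=+2.781e-02  f'(a)=-9.879e-01  a ← 20.276826 − (+2.781e-02/-9.879e-01) = 20.304979
iter 3: u=1.094535  f(a)=+6.228e-05  f'(a)=-9.835e-01  a ← 20.304979 − (+6.228e-05/-9.835e-01) = 20.305042
iter 4: u=1.094531  f(a)=+3.139e-10  f'(a)=-9.835e-01  a ← 20.305042 − (+3.139e-10/-9.835e-01) = 20.305042
iter 5: u=1.094531  f(a)=+0.000e+00  f'(a)=-9.835e-01  a ← 20.305042 − (+0.000e+00/-9.835e-01) = 20.305042
converged: |Δa| < 1e-12 after 5 iterations
sag = a·(cosh(S/(2a)) − 1) = 20.305042·(cosh(1.094531) − 1) = 13.426485
T_max/T_min = cosh(S/(2a)) = 1.661239

a=20.305 sag=13.426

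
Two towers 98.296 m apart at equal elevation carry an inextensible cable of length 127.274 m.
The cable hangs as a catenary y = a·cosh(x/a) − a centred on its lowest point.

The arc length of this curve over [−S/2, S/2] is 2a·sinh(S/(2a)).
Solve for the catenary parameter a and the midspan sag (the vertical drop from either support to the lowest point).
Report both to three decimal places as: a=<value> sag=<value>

seed: a₀ = √(S³/(24(L−S))) = √(98.296³/(24·28.978)) = 36.954212
iter 1: u=1.329970  f(a)=+2.673e+00  f'(a)=-1.864e+00  a ← 36.954212 − (+2.673e+00/-1.864e+00) = 38.388604
iter 2: u=1.280276  f(a)=+1.635e-01  f'(a)=-1.642e+00  a ← 38.388604 − (+1.635e-01/-1.642e+00) = 38.488193
iter 3: u=1.276963  f(a)=+7.002e-04  f'(a)=-1.628e+00  a ← 38.488193 − (+7.002e-04/-1.628e+00) = 38.488623
iter 4: u=1.276949  f(a)=+1.296e-08  f'(a)=-1.628e+00  a ← 38.488623 − (+1.296e-08/-1.628e+00) = 38.488623
iter 5: u=1.276949  f(a)=+1.421e-14  f'(a)=-1.628e+00  a ← 38.488623 − (+1.421e-14/-1.628e+00) = 38.488623
converged: |Δa| < 1e-12 after 5 iterations
sag = a·(cosh(S/(2a)) − 1) = 38.488623·(cosh(1.276949) − 1) = 35.882352
T_max/T_min = cosh(S/(2a)) = 1.932285

a=38.489 sag=35.882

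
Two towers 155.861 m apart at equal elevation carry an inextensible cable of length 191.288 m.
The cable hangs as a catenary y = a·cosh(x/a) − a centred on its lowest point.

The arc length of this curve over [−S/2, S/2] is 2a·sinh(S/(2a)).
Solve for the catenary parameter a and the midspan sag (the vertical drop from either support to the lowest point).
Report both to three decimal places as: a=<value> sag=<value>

seed: a₀ = √(S³/(24(L−S))) = √(155.861³/(24·35.427)) = 66.731883
iter 1: u=1.167815  f(a)=+2.496e+00  f'(a)=-1.214e+00  a ← 66.731883 − (+2.496e+00/-1.214e+00) = 68.787973
iter 2: u=1.132909  f(a)=+1.200e-01  f'(a)=-1.100e+00  a ← 68.787973 − (+1.200e-01/-1.100e+00) = 68.897089
iter 3: u=1.131115  f(a)=+3.084e-04  f'(a)=-1.094e+00  a ← 68.897089 − (+3.084e-04/-1.094e+00) = 68.897371
iter 4: u=1.131110  f(a)=+2.048e-09  f'(a)=-1.094e+00  a ← 68.897371 − (+2.048e-09/-1.094e+00) = 68.897371
iter 5: u=1.131110  f(a)=-2.842e-14  f'(a)=-1.094e+00  a ← 68.897371 − (-2.842e-14/-1.094e+00) = 68.897371
converged: |Δa| < 1e-12 after 5 iterations
sag = a·(cosh(S/(2a)) − 1) = 68.897371·(cosh(1.131110) − 1) = 48.978082
T_max/T_min = cosh(S/(2a)) = 1.710885

a=68.897 sag=48.978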